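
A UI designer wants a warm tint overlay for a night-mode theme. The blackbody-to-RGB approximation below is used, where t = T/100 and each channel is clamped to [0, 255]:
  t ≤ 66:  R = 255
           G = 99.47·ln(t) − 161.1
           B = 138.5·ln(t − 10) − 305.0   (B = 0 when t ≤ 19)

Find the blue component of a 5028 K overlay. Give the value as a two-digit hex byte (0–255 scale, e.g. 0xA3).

0xCF

t = 5028/100 = 50.28; the t ≤ 66 branch applies.
B = 138.5·ln(50.28 − 10) − 305.0 = 138.5·ln 40.28 − 305.0 = 138.5·3.6959 − 305.0 = 206.876.
Rounded: 207; in hex, 0xCF.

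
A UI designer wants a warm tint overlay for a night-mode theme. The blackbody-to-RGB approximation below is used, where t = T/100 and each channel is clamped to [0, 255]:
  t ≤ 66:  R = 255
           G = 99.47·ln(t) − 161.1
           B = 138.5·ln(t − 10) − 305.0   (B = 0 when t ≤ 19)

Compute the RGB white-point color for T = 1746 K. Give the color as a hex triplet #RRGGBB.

#FF7B00

t = 1746/100 = 17.46; the t ≤ 66 branch applies.
R = 255 by definition for t ≤ 66.
G = 99.47·ln 17.46 − 161.1 = 99.47·2.8599 − 161.1 = 123.376.
t = 17.46 ≤ 19, so B = 0.
Rounded: (255, 123, 0).
In hex: #FF7B00.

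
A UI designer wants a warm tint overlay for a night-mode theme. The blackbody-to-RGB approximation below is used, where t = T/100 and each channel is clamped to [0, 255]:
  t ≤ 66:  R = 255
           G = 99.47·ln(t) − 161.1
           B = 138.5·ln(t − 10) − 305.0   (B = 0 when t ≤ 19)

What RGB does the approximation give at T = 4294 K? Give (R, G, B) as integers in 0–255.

t = 4294/100 = 42.94; the t ≤ 66 branch applies.
R = 255 by definition for t ≤ 66.
G = 99.47·ln 42.94 − 161.1 = 99.47·3.7598 − 161.1 = 212.888.
B = 138.5·ln(42.94 − 10) − 305.0 = 138.5·ln 32.94 − 305.0 = 138.5·3.4947 − 305.0 = 179.014.
Rounded: (255, 213, 179).

(255, 213, 179)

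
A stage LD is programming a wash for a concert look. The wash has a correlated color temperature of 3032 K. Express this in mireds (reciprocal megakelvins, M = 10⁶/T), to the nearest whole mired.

M = 10⁶ / 3032 = 329.815 → 330 mireds.

330 mireds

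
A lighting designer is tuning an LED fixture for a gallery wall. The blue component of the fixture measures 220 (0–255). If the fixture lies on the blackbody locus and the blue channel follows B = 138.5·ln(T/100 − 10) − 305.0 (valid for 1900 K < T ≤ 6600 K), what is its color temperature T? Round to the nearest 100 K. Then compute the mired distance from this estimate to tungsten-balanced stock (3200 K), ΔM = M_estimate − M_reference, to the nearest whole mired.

-127 mireds

ln(t − 10) = (220 + 305.0) / 138.5 = 3.7906.
t − 10 = e^3.7906 = 44.284, so t = 54.284.
T = 100·t = 5428 K → 5400 K to the nearest 100 K.
M_estimate = 10⁶/5400 = 185.19; M_reference = 10⁶/3200 = 312.50.
ΔM = 185.19 − 312.50 = -127.31 → -127 mireds.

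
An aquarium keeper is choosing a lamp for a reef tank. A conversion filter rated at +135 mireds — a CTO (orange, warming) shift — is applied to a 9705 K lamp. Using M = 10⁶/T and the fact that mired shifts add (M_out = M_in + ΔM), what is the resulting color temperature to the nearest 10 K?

M_in = 10⁶/9705 = 103.04 mireds.
M_out = 103.04 + (+135) = 238.04 mireds.
T_out = 10⁶/238.04 = 4201.0 K → 4200 K.

4200 K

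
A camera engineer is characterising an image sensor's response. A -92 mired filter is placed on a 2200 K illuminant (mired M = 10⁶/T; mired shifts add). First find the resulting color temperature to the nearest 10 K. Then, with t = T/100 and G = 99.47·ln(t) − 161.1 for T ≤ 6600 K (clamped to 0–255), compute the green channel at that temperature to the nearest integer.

M_in = 10⁶/2200 = 454.55; M_out = 454.55 + (-92) = 362.55.
T_out = 10⁶/362.55 = 2758.3 K → 2760 K; t = 27.6.
G = 99.47·ln 27.6 − 161.1 = 99.47·3.3178 − 161.1 = 168.923.
Rounded: 169.

169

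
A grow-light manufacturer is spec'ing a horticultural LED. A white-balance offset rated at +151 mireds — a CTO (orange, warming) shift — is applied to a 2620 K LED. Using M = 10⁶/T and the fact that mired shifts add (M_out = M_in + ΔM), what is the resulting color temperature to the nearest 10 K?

1880 K

M_in = 10⁶/2620 = 381.68 mireds.
M_out = 381.68 + (+151) = 532.68 mireds.
T_out = 10⁶/532.68 = 1877.3 K → 1880 K.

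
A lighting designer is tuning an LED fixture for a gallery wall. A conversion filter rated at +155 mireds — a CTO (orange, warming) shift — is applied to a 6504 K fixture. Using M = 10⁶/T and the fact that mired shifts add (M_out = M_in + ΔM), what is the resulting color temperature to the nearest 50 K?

M_in = 10⁶/6504 = 153.75 mireds.
M_out = 153.75 + (+155) = 308.75 mireds.
T_out = 10⁶/308.75 = 3238.9 K → 3250 K.

3250 K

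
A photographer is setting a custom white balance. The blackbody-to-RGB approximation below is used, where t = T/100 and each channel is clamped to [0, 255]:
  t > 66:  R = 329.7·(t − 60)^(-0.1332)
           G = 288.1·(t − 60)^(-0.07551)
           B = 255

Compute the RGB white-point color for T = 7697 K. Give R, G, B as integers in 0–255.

R=226, G=233, B=255

t = 7697/100 = 76.97; the t > 66 branch applies.
R = 329.7·(76.97 − 60)^(-0.1332) = 329.7·16.97^(-0.1332) = 329.7·0.68581 = 226.113.
G = 288.1·(76.97 − 60)^(-0.07551) = 288.1·16.97^(-0.07551) = 288.1·0.80751 = 232.643.
B = 255 by definition for t > 66.
Rounded: (226, 233, 255).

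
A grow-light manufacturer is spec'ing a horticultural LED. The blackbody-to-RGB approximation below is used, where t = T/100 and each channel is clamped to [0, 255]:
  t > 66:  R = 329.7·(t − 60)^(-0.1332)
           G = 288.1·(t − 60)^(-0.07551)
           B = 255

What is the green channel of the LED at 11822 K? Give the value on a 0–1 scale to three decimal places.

t = 11822/100 = 118.22; the t > 66 branch applies.
G = 288.1·(118.22 − 60)^(-0.07551) = 288.1·58.22^(-0.07551) = 288.1·0.73573 = 211.964.
On a 0–1 scale: 211.964/255 = 0.8312 → 0.831.

0.831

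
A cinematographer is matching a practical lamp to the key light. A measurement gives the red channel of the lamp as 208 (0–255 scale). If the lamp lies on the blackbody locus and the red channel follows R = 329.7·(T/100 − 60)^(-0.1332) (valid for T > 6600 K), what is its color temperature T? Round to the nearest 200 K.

9200 K

(t − 60)^(-0.1332) = 208/329.7 = 0.63088.
t − 60 = 0.63088^(1/-0.1332) = 0.63088^(-7.508) = 31.763, so t = 91.763.
T = 100·t = 9176 K → 9200 K to the nearest 200 K.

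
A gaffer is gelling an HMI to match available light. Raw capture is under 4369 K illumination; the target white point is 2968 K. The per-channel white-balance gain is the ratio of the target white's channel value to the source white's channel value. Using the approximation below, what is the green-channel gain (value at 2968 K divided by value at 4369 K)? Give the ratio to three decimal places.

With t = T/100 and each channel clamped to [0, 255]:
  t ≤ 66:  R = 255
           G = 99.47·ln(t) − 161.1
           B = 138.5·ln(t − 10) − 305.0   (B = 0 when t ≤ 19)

0.821

At 4369 K (t = 43.69):
  G = 99.47·ln 43.69 − 161.1 = 99.47·3.7771 − 161.1 = 214.610.
At 2968 K (t = 29.68):
  G = 99.47·ln 29.68 − 161.1 = 99.47·3.3905 − 161.1 = 176.150.
Gain = 176.150 / 214.610 = 0.8208 → 0.821.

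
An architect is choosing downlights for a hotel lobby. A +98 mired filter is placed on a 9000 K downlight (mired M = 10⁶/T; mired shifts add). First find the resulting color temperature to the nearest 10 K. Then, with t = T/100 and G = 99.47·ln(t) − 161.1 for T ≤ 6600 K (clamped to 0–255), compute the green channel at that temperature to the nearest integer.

M_in = 10⁶/9000 = 111.11; M_out = 111.11 + (+98) = 209.11.
T_out = 10⁶/209.11 = 4782.1 K → 4780 K; t = 47.8.
G = 99.47·ln 47.8 − 161.1 = 99.47·3.8670 − 161.1 = 223.553.
Rounded: 224.

224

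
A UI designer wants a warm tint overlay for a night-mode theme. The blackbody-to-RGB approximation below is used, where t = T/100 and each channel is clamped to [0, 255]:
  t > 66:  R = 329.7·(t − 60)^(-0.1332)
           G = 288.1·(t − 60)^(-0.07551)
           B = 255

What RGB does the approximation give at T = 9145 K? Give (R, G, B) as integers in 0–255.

(208, 222, 255)

t = 9145/100 = 91.45; the t > 66 branch applies.
R = 329.7·(91.45 − 60)^(-0.1332) = 329.7·31.45^(-0.1332) = 329.7·0.63171 = 208.274.
G = 288.1·(91.45 − 60)^(-0.07551) = 288.1·31.45^(-0.07551) = 288.1·0.77075 = 222.054.
B = 255 by definition for t > 66.
Rounded: (208, 222, 255).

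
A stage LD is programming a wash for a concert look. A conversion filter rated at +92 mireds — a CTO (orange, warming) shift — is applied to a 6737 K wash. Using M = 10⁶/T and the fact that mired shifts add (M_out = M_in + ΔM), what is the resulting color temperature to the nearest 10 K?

M_in = 10⁶/6737 = 148.43 mireds.
M_out = 148.43 + (+92) = 240.43 mireds.
T_out = 10⁶/240.43 = 4159.1 K → 4160 K.

4160 K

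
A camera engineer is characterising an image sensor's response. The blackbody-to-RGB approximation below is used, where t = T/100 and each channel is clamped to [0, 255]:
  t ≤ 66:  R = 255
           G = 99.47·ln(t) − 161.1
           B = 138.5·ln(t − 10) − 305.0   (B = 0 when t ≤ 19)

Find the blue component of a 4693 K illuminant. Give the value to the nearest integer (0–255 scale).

t = 4693/100 = 46.93; the t ≤ 66 branch applies.
B = 138.5·ln(46.93 − 10) − 305.0 = 138.5·ln 36.93 − 305.0 = 138.5·3.6090 − 305.0 = 194.850.
Rounded: 195.

195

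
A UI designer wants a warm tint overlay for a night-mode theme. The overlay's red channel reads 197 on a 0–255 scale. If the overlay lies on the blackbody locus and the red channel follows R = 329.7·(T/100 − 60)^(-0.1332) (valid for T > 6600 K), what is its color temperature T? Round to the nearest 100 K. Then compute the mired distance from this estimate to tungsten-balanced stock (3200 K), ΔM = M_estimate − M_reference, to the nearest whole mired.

-220 mireds

(t − 60)^(-0.1332) = 197/329.7 = 0.59751.
t − 60 = 0.59751^(1/-0.1332) = 0.59751^(-7.508) = 47.761, so t = 107.761.
T = 100·t = 10776 K → 10800 K to the nearest 100 K.
M_estimate = 10⁶/10800 = 92.59; M_reference = 10⁶/3200 = 312.50.
ΔM = 92.59 − 312.50 = -219.91 → -220 mireds.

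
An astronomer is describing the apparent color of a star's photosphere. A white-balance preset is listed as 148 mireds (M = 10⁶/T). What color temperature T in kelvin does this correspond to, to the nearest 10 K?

6760 K

T = 10⁶ / 148 = 6756.76 K → 6760 K.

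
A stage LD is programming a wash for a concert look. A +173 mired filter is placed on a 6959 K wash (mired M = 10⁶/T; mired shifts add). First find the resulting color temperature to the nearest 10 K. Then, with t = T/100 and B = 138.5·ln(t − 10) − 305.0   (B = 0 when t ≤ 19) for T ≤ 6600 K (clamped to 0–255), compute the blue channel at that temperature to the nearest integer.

M_in = 10⁶/6959 = 143.70; M_out = 143.70 + (+173) = 316.70.
T_out = 10⁶/316.70 = 3157.6 K → 3160 K; t = 31.6.
B = 138.5·ln(31.6 − 10) − 305.0 = 138.5·ln 21.6 − 305.0 = 138.5·3.0727 − 305.0 = 120.568.
Rounded: 121.

121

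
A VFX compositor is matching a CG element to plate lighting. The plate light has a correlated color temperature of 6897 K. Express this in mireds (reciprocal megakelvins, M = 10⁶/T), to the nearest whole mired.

M = 10⁶ / 6897 = 144.991 → 145 mireds.

145 mireds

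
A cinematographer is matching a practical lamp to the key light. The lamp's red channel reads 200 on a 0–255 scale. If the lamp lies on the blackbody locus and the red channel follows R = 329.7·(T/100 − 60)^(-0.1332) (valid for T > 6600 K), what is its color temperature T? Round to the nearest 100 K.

(t − 60)^(-0.1332) = 200/329.7 = 0.60661.
t − 60 = 0.60661^(1/-0.1332) = 0.60661^(-7.508) = 42.638, so t = 102.638.
T = 100·t = 10264 K → 10300 K to the nearest 100 K.

10300 K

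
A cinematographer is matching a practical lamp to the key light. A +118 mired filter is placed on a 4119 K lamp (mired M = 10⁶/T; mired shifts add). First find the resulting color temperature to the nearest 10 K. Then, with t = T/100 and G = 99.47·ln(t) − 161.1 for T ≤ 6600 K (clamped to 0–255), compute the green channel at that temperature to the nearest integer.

M_in = 10⁶/4119 = 242.78; M_out = 242.78 + (+118) = 360.78.
T_out = 10⁶/360.78 = 2771.8 K → 2770 K; t = 27.7.
G = 99.47·ln 27.7 − 161.1 = 99.47·3.3214 − 161.1 = 169.283.
Rounded: 169.

169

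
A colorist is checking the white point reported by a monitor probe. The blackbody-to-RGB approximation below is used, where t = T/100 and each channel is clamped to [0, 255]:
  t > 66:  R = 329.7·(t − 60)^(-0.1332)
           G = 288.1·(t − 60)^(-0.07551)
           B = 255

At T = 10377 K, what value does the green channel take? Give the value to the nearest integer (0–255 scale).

t = 10377/100 = 103.77; the t > 66 branch applies.
G = 288.1·(103.77 − 60)^(-0.07551) = 288.1·43.77^(-0.07551) = 288.1·0.75175 = 216.580.
Rounded: 217.

217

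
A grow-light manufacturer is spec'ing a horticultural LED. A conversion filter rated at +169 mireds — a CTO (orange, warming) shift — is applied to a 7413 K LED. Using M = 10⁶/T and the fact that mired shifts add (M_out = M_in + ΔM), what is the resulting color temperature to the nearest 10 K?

M_in = 10⁶/7413 = 134.90 mireds.
M_out = 134.90 + (+169) = 303.90 mireds.
T_out = 10⁶/303.90 = 3290.6 K → 3290 K.

3290 K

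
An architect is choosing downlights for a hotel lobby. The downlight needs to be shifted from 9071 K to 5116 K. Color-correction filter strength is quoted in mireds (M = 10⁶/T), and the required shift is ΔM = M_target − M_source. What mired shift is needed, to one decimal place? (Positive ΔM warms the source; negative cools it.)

+85.2 mireds

M_source = 10⁶/9071 = 110.241; M_target = 10⁶/5116 = 195.465.
ΔM = 195.465 − 110.241 = 85.224 → +85.2 mireds, a warming shift.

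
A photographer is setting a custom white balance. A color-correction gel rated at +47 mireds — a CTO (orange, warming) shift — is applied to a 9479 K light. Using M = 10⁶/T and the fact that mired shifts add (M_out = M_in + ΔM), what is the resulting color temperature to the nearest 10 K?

M_in = 10⁶/9479 = 105.50 mireds.
M_out = 105.50 + (+47) = 152.50 mireds.
T_out = 10⁶/152.50 = 6557.5 K → 6560 K.

6560 K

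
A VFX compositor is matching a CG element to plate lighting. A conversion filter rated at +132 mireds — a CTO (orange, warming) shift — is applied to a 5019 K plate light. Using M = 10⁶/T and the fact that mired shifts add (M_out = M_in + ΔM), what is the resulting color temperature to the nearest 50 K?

M_in = 10⁶/5019 = 199.24 mireds.
M_out = 199.24 + (+132) = 331.24 mireds.
T_out = 10⁶/331.24 = 3018.9 K → 3000 K.

3000 K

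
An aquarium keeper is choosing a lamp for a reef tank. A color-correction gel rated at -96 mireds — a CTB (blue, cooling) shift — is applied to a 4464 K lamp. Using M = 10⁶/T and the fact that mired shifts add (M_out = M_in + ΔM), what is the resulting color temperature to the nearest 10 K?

M_in = 10⁶/4464 = 224.01 mireds.
M_out = 224.01 + (-96) = 128.01 mireds.
T_out = 10⁶/128.01 = 7811.6 K → 7810 K.

7810 K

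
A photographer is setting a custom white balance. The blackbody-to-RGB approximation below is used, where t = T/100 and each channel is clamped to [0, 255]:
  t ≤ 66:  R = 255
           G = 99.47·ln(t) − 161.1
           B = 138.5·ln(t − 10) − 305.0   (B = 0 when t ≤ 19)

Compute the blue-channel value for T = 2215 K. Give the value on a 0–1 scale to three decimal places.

t = 2215/100 = 22.15; the t ≤ 66 branch applies.
B = 138.5·ln(22.15 − 10) − 305.0 = 138.5·ln 12.15 − 305.0 = 138.5·2.4973 − 305.0 = 40.880.
On a 0–1 scale: 40.880/255 = 0.1603 → 0.160.

0.160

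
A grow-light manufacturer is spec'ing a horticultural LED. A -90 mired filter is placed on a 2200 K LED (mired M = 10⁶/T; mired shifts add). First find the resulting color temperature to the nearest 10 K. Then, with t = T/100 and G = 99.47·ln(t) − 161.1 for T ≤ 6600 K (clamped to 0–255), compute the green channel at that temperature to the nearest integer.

168

M_in = 10⁶/2200 = 454.55; M_out = 454.55 + (-90) = 364.55.
T_out = 10⁶/364.55 = 2743.1 K → 2740 K; t = 27.4.
G = 99.47·ln 27.4 − 161.1 = 99.47·3.3105 − 161.1 = 168.200.
Rounded: 168.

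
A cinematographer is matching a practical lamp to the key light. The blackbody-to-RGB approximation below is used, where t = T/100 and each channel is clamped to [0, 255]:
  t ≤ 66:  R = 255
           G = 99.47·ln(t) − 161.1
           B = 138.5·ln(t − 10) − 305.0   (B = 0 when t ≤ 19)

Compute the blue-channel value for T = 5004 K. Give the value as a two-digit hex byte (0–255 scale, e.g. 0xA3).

0xCE

t = 5004/100 = 50.04; the t ≤ 66 branch applies.
B = 138.5·ln(50.04 − 10) − 305.0 = 138.5·ln 40.04 − 305.0 = 138.5·3.6899 − 305.0 = 206.048.
Rounded: 206; in hex, 0xCE.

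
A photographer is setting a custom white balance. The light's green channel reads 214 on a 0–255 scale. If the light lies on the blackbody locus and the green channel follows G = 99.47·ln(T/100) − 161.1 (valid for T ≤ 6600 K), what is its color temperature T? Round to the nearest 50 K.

ln t = (214 + 161.1) / 99.47 = 3.7710.
t = e^3.7710 = 43.423.
T = 100·t = 4342 K → 4350 K to the nearest 50 K.

4350 K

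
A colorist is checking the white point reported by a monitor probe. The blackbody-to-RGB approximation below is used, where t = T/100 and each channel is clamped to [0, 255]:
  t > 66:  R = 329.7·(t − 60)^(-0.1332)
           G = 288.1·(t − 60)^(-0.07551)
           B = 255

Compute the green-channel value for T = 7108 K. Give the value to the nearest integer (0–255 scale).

240

t = 7108/100 = 71.08; the t > 66 branch applies.
G = 288.1·(71.08 − 60)^(-0.07551) = 288.1·11.08^(-0.07551) = 288.1·0.83392 = 240.254.
Rounded: 240.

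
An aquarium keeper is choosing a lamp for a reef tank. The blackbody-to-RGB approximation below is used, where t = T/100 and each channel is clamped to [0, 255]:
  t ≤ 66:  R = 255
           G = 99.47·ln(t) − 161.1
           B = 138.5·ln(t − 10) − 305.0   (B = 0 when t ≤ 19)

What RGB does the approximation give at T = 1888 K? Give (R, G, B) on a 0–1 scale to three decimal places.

(1.000, 0.514, 0.000)

t = 1888/100 = 18.88; the t ≤ 66 branch applies.
R = 255 by definition for t ≤ 66.
G = 99.47·ln 18.88 − 161.1 = 99.47·2.9381 − 161.1 = 131.153.
t = 18.88 ≤ 19, so B = 0.
Dividing each by 255: (1.0000, 0.5143, 0.0000) → (1.000, 0.514, 0.000).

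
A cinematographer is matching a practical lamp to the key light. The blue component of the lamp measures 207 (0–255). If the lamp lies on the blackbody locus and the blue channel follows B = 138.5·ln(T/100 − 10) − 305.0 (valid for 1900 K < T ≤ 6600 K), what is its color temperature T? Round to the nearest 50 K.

5050 K

ln(t − 10) = (207 + 305.0) / 138.5 = 3.6968.
t − 10 = e^3.6968 = 40.316, so t = 50.316.
T = 100·t = 5032 K → 5050 K to the nearest 50 K.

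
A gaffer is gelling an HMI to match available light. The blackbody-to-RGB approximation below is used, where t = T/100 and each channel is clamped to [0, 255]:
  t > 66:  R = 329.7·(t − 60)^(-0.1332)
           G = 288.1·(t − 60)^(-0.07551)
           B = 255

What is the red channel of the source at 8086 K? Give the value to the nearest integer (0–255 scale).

t = 8086/100 = 80.86; the t > 66 branch applies.
R = 329.7·(80.86 − 60)^(-0.1332) = 329.7·20.86^(-0.1332) = 329.7·0.66722 = 219.982.
Rounded: 220.

220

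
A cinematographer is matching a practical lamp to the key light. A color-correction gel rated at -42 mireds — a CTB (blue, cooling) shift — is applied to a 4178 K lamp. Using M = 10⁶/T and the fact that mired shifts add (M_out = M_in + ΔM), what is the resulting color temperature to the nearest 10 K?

M_in = 10⁶/4178 = 239.35 mireds.
M_out = 239.35 + (-42) = 197.35 mireds.
T_out = 10⁶/197.35 = 5067.2 K → 5070 K.

5070 K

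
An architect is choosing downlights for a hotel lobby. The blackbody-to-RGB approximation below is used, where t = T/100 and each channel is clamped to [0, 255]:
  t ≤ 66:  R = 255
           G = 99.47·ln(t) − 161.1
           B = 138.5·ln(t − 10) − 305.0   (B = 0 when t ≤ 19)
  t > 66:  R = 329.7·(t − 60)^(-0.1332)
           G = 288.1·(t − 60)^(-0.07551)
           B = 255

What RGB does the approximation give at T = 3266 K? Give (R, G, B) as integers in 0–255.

t = 3266/100 = 32.66; the t ≤ 66 branch applies.
R = 255 by definition for t ≤ 66.
G = 99.47·ln 32.66 − 161.1 = 99.47·3.4862 − 161.1 = 185.667.
B = 138.5·ln(32.66 − 10) − 305.0 = 138.5·ln 22.66 − 305.0 = 138.5·3.1206 − 305.0 = 127.203.
Rounded: (255, 186, 127).

(255, 186, 127)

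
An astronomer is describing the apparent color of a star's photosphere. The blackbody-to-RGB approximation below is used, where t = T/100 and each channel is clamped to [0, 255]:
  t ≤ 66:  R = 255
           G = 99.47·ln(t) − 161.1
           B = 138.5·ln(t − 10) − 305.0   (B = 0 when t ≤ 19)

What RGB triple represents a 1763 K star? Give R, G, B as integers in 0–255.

R=255, G=124, B=0

t = 1763/100 = 17.63; the t ≤ 66 branch applies.
R = 255 by definition for t ≤ 66.
G = 99.47·ln 17.63 − 161.1 = 99.47·2.8696 − 161.1 = 124.339.
t = 17.63 ≤ 19, so B = 0.
Rounded: (255, 124, 0).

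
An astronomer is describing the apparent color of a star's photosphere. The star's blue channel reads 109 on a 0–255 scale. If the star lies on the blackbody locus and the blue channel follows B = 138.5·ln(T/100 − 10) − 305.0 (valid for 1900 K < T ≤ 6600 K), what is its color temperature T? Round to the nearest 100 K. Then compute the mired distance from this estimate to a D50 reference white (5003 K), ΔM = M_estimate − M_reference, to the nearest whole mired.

+133 mireds

ln(t − 10) = (109 + 305.0) / 138.5 = 2.9892.
t − 10 = e^2.9892 = 19.869, so t = 29.869.
T = 100·t = 2987 K → 3000 K to the nearest 100 K.
M_estimate = 10⁶/3000 = 333.33; M_reference = 10⁶/5003 = 199.88.
ΔM = 333.33 − 199.88 = 133.45 → +133 mireds.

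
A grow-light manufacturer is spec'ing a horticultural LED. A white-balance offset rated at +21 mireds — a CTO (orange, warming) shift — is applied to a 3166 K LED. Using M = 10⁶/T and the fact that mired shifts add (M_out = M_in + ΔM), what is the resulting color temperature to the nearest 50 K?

M_in = 10⁶/3166 = 315.86 mireds.
M_out = 315.86 + (+21) = 336.86 mireds.
T_out = 10⁶/336.86 = 2968.6 K → 2950 K.

2950 K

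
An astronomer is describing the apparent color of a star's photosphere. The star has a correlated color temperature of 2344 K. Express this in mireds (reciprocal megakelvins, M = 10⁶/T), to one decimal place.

426.6 mireds

M = 10⁶ / 2344 = 426.621 → 426.6 mireds.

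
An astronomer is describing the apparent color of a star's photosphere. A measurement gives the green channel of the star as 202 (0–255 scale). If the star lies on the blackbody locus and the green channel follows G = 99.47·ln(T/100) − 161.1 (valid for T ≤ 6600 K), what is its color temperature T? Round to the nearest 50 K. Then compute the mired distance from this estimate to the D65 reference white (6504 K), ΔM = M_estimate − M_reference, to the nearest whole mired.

ln t = (202 + 161.1) / 99.47 = 3.6503.
t = e^3.6503 = 38.488.
T = 100·t = 3849 K → 3850 K to the nearest 50 K.
M_estimate = 10⁶/3850 = 259.74; M_reference = 10⁶/6504 = 153.75.
ΔM = 259.74 − 153.75 = 105.99 → +106 mireds.

+106 mireds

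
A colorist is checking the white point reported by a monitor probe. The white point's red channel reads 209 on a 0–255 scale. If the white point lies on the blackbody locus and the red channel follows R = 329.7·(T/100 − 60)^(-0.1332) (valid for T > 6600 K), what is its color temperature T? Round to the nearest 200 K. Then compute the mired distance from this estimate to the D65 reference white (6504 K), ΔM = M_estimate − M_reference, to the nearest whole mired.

-43 mireds

(t − 60)^(-0.1332) = 209/329.7 = 0.63391.
t − 60 = 0.63391^(1/-0.1332) = 0.63391^(-7.508) = 30.639, so t = 90.639.
T = 100·t = 9064 K → 9000 K to the nearest 200 K.
M_estimate = 10⁶/9000 = 111.11; M_reference = 10⁶/6504 = 153.75.
ΔM = 111.11 − 153.75 = -42.64 → -43 mireds.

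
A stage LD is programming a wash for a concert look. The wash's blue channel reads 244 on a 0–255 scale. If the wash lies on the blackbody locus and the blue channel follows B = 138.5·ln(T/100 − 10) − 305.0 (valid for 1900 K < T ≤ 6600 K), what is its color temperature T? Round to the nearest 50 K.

ln(t − 10) = (244 + 305.0) / 138.5 = 3.9639.
t − 10 = e^3.9639 = 52.662, so t = 62.662.
T = 100·t = 6266 K → 6250 K to the nearest 50 K.

6250 K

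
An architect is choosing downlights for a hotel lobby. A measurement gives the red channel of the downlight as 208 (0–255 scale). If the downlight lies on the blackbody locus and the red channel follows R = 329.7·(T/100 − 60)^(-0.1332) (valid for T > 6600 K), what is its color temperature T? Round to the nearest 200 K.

9200 K

(t − 60)^(-0.1332) = 208/329.7 = 0.63088.
t − 60 = 0.63088^(1/-0.1332) = 0.63088^(-7.508) = 31.763, so t = 91.763.
T = 100·t = 9176 K → 9200 K to the nearest 200 K.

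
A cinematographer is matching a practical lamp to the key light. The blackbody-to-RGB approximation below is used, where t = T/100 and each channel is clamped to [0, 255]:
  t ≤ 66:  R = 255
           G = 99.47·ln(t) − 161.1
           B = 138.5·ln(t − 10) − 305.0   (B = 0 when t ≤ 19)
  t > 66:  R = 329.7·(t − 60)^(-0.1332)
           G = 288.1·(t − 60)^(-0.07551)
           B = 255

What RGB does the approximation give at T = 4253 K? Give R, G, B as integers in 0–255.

R=255, G=212, B=177

t = 4253/100 = 42.53; the t ≤ 66 branch applies.
R = 255 by definition for t ≤ 66.
G = 99.47·ln 42.53 − 161.1 = 99.47·3.7502 − 161.1 = 211.933.
B = 138.5·ln(42.53 − 10) − 305.0 = 138.5·ln 32.53 − 305.0 = 138.5·3.4822 − 305.0 = 177.280.
Rounded: (255, 212, 177).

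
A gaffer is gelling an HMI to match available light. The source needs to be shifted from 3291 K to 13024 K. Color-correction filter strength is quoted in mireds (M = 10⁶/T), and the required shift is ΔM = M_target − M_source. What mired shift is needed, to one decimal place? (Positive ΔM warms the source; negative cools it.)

M_source = 10⁶/3291 = 303.859; M_target = 10⁶/13024 = 76.781.
ΔM = 76.781 − 303.859 = -227.078 → -227.1 mireds, a cooling shift.

-227.1 mireds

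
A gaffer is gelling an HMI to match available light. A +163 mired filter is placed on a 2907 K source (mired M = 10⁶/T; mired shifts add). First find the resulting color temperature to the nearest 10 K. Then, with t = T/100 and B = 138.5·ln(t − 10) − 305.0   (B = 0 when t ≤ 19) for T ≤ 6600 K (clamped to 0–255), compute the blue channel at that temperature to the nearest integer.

10

M_in = 10⁶/2907 = 344.00; M_out = 344.00 + (+163) = 507.00.
T_out = 10⁶/507.00 = 1972.4 K → 1970 K; t = 19.7.
B = 138.5·ln(19.7 − 10) − 305.0 = 138.5·ln 9.7 − 305.0 = 138.5·2.2721 − 305.0 = 9.689.
Rounded: 10.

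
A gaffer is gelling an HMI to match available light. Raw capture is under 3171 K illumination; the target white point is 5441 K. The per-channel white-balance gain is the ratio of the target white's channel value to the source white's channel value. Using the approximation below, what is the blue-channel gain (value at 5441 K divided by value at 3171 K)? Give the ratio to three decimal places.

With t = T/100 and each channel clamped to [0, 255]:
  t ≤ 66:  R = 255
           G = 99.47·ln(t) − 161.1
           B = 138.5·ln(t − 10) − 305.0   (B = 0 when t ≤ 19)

1.817

At 3171 K (t = 31.71):
  B = 138.5·ln(31.71 − 10) − 305.0 = 138.5·ln 21.71 − 305.0 = 138.5·3.0778 − 305.0 = 121.272.
At 5441 K (t = 54.41):
  B = 138.5·ln(54.41 − 10) − 305.0 = 138.5·ln 44.41 − 305.0 = 138.5·3.7935 − 305.0 = 220.395.
Gain = 220.395 / 121.272 = 1.8174 → 1.817.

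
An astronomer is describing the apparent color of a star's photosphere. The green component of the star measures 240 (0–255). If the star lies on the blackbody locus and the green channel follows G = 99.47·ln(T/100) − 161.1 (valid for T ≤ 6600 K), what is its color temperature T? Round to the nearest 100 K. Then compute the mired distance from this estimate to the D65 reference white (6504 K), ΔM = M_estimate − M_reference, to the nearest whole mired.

+25 mireds

ln t = (240 + 161.1) / 99.47 = 4.0324.
t = e^4.0324 = 56.394.
T = 100·t = 5639 K → 5600 K to the nearest 100 K.
M_estimate = 10⁶/5600 = 178.57; M_reference = 10⁶/6504 = 153.75.
ΔM = 178.57 − 153.75 = 24.82 → +25 mireds.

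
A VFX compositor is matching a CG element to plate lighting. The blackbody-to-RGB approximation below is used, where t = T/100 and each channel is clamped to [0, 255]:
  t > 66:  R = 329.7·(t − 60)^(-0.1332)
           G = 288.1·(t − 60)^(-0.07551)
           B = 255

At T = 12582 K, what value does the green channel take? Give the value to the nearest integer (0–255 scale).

t = 12582/100 = 125.82; the t > 66 branch applies.
G = 288.1·(125.82 − 60)^(-0.07551) = 288.1·65.82^(-0.07551) = 288.1·0.72895 = 210.010.
Rounded: 210.

210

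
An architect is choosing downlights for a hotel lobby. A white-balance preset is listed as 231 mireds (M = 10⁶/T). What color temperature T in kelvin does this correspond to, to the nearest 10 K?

T = 10⁶ / 231 = 4329.00 K → 4330 K.

4330 K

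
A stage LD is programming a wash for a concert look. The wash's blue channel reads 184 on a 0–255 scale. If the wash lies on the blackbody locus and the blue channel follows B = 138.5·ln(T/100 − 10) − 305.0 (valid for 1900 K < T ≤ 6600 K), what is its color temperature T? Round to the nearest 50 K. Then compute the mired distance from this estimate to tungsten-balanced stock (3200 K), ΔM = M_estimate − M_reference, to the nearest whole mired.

-85 mireds

ln(t − 10) = (184 + 305.0) / 138.5 = 3.5307.
t − 10 = e^3.5307 = 34.147, so t = 44.147.
T = 100·t = 4415 K → 4400 K to the nearest 50 K.
M_estimate = 10⁶/4400 = 227.27; M_reference = 10⁶/3200 = 312.50.
ΔM = 227.27 − 312.50 = -85.23 → -85 mireds.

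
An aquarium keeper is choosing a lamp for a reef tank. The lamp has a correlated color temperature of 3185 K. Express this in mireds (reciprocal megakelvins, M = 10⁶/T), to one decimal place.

M = 10⁶ / 3185 = 313.972 → 314.0 mireds.

314.0 mireds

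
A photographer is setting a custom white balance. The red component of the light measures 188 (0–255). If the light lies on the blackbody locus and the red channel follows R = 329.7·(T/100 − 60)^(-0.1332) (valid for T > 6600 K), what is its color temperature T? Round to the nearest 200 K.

(t − 60)^(-0.1332) = 188/329.7 = 0.57022.
t − 60 = 0.57022^(1/-0.1332) = 0.57022^(-7.508) = 67.848, so t = 127.848.
T = 100·t = 12785 K → 12800 K to the nearest 200 K.

12800 K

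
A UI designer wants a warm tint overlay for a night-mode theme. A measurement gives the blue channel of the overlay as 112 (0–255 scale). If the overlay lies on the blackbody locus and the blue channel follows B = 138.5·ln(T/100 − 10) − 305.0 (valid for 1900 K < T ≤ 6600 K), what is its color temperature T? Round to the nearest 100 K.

3000 K

ln(t − 10) = (112 + 305.0) / 138.5 = 3.0108.
t − 10 = e^3.0108 = 20.304, so t = 30.304.
T = 100·t = 3030 K → 3000 K to the nearest 100 K.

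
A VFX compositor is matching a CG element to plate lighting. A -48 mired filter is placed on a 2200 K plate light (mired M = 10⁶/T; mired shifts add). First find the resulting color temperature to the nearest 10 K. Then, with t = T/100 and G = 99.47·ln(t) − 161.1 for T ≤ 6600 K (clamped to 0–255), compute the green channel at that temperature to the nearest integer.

157

M_in = 10⁶/2200 = 454.55; M_out = 454.55 + (-48) = 406.55.
T_out = 10⁶/406.55 = 2459.7 K → 2460 K; t = 24.6.
G = 99.47·ln 24.6 − 161.1 = 99.47·3.2027 − 161.1 = 157.477.
Rounded: 157.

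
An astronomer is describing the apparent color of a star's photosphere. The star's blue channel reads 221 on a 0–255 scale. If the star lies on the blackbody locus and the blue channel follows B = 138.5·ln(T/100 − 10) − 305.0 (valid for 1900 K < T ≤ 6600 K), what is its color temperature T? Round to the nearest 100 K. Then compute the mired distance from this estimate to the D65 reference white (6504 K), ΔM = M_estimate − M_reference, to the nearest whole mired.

+28 mireds

ln(t − 10) = (221 + 305.0) / 138.5 = 3.7978.
t − 10 = e^3.7978 = 44.604, so t = 54.604.
T = 100·t = 5460 K → 5500 K to the nearest 100 K.
M_estimate = 10⁶/5500 = 181.82; M_reference = 10⁶/6504 = 153.75.
ΔM = 181.82 − 153.75 = 28.07 → +28 mireds.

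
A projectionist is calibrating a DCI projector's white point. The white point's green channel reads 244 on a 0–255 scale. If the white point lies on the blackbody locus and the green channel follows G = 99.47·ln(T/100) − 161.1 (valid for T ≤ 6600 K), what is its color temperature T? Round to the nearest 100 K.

5900 K

ln t = (244 + 161.1) / 99.47 = 4.0726.
t = e^4.0726 = 58.709.
T = 100·t = 5871 K → 5900 K to the nearest 100 K.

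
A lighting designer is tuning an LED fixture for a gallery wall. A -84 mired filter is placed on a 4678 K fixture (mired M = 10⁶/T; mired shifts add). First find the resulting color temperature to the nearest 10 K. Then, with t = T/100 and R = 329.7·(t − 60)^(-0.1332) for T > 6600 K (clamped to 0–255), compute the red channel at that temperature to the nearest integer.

M_in = 10⁶/4678 = 213.77; M_out = 213.77 + (-84) = 129.77.
T_out = 10⁶/129.77 = 7706.1 K → 7710 K; t = 77.1.
R = 329.7·(77.1 − 60)^(-0.1332) = 329.7·17.1^(-0.1332) = 329.7·0.68512 = 225.883.
Rounded: 226.

226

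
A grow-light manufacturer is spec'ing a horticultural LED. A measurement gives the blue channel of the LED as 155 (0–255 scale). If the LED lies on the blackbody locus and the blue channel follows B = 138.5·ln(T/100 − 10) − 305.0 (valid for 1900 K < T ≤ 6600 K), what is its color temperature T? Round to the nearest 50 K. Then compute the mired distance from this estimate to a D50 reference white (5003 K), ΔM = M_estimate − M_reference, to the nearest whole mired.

+67 mireds

ln(t − 10) = (155 + 305.0) / 138.5 = 3.3213.
t − 10 = e^3.3213 = 27.696, so t = 37.696.
T = 100·t = 3770 K → 3750 K to the nearest 50 K.
M_estimate = 10⁶/3750 = 266.67; M_reference = 10⁶/5003 = 199.88.
ΔM = 266.67 − 199.88 = 66.79 → +67 mireds.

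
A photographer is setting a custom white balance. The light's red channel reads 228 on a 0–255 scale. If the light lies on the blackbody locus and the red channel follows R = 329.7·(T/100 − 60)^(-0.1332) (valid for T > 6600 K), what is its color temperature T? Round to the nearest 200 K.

(t − 60)^(-0.1332) = 228/329.7 = 0.69154.
t − 60 = 0.69154^(1/-0.1332) = 0.69154^(-7.508) = 15.943, so t = 75.943.
T = 100·t = 7594 K → 7600 K to the nearest 200 K.

7600 K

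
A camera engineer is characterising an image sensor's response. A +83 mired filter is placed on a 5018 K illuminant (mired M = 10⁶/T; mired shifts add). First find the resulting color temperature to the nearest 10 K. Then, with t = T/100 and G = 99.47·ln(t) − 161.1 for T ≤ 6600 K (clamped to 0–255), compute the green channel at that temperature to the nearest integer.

194

M_in = 10⁶/5018 = 199.28; M_out = 199.28 + (+83) = 282.28.
T_out = 10⁶/282.28 = 3542.5 K → 3540 K; t = 35.4.
G = 99.47·ln 35.4 − 161.1 = 99.47·3.5667 − 161.1 = 193.681.
Rounded: 194.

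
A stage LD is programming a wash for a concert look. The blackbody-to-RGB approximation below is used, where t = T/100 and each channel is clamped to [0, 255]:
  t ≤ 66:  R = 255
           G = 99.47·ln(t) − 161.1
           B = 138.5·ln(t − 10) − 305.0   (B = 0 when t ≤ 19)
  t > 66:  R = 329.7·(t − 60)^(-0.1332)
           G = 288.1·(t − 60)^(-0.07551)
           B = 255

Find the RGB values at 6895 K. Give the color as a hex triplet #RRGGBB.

#F6F4FF

t = 6895/100 = 68.95; the t > 66 branch applies.
R = 329.7·(68.95 − 60)^(-0.1332) = 329.7·8.95^(-0.1332) = 329.7·0.74682 = 246.227.
G = 288.1·(68.95 − 60)^(-0.07551) = 288.1·8.95^(-0.07551) = 288.1·0.84748 = 244.158.
B = 255 by definition for t > 66.
Rounded: (246, 244, 255).
In hex: #F6F4FF.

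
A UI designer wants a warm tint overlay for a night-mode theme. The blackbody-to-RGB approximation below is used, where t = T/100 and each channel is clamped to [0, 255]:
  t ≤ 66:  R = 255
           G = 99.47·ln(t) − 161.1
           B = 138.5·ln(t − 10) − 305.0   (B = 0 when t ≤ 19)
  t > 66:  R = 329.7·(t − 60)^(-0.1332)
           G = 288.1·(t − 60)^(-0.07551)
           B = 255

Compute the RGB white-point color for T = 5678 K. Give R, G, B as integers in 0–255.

t = 5678/100 = 56.78; the t ≤ 66 branch applies.
R = 255 by definition for t ≤ 66.
G = 99.47·ln 56.78 − 161.1 = 99.47·4.0392 − 161.1 = 240.678.
B = 138.5·ln(56.78 − 10) − 305.0 = 138.5·ln 46.78 − 305.0 = 138.5·3.8455 − 305.0 = 227.596.
Rounded: (255, 241, 228).

R=255, G=241, B=228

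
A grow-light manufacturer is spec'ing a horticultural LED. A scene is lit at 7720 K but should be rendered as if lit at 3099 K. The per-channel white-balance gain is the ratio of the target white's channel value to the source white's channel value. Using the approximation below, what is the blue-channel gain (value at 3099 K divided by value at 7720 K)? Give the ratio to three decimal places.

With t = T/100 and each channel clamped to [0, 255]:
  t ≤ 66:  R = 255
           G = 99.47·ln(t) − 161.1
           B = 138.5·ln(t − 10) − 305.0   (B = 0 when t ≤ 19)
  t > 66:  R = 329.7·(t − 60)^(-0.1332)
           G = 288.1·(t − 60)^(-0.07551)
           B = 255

0.457

At 7720 K (t = 77.2):
  B = 255 by definition for t > 66.
At 3099 K (t = 30.99):
  B = 138.5·ln(30.99 − 10) − 305.0 = 138.5·ln 20.99 − 305.0 = 138.5·3.0440 − 305.0 = 116.600.
Gain = 116.600 / 255.000 = 0.4573 → 0.457.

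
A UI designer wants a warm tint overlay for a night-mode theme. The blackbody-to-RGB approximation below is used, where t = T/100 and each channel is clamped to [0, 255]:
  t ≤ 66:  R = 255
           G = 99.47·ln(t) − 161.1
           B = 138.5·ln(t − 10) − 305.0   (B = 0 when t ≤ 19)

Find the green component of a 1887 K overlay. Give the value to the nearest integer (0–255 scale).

t = 1887/100 = 18.87; the t ≤ 66 branch applies.
G = 99.47·ln 18.87 − 161.1 = 99.47·2.9376 − 161.1 = 131.100.
Rounded: 131.

131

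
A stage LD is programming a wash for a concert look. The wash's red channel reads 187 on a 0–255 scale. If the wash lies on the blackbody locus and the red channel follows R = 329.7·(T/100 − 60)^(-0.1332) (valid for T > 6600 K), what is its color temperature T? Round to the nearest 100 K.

13100 K

(t − 60)^(-0.1332) = 187/329.7 = 0.56718.
t − 60 = 0.56718^(1/-0.1332) = 0.56718^(-7.508) = 70.620, so t = 130.620.
T = 100·t = 13062 K → 13100 K to the nearest 100 K.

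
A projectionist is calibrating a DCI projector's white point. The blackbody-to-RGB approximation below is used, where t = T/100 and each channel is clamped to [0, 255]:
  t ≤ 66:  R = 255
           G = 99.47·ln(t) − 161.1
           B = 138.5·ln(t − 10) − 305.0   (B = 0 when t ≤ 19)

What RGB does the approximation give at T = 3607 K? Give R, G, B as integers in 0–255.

R=255, G=196, B=147

t = 3607/100 = 36.07; the t ≤ 66 branch applies.
R = 255 by definition for t ≤ 66.
G = 99.47·ln 36.07 − 161.1 = 99.47·3.5855 − 161.1 = 195.546.
B = 138.5·ln(36.07 − 10) − 305.0 = 138.5·ln 26.07 − 305.0 = 138.5·3.2608 − 305.0 = 146.619.
Rounded: (255, 196, 147).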